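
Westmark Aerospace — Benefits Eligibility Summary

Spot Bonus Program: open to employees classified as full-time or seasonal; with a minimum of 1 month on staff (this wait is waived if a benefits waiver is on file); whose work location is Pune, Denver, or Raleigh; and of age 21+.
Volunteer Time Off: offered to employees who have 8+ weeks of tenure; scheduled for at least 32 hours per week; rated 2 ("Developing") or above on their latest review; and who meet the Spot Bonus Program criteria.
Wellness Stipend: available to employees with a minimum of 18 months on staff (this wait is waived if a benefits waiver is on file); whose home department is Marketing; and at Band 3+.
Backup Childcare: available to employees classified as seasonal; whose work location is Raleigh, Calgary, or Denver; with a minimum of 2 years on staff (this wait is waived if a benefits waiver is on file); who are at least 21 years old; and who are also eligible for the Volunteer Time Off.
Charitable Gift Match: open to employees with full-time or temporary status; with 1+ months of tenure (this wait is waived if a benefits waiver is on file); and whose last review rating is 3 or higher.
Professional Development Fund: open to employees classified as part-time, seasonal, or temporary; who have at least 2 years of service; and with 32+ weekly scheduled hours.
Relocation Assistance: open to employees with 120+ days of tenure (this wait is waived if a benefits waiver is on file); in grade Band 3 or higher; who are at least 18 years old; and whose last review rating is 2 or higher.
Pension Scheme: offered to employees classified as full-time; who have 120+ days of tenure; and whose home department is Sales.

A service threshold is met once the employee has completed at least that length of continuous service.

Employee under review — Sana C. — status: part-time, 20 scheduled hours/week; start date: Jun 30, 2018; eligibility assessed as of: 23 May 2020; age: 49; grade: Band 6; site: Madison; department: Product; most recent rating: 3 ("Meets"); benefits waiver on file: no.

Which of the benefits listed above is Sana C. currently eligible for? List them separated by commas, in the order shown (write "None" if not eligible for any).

Relocation Assistance

Service from Jun 30, 2018 to 23 May 2020: 693 days.
Spot Bonus Program — status part-time ✗ (requires full-time or seasonal) → not eligible.
Volunteer Time Off — service 693 days ≥ 8 weeks (≈56 days) ✓; 20 hrs/wk < 32 ✗ → not eligible.
Wellness Stipend — no waiver, service 693 days ≥ 18 months (≈540 days) ✓; dept Product ✗ → not eligible.
Backup Childcare — status part-time ✗ (requires seasonal) → not eligible.
Charitable Gift Match — status part-time ✗ (requires full-time or temporary) → not eligible.
Professional Development Fund — status part-time ✓; service 693 days < 2 years (≈730 days) ✗ → not eligible.
Relocation Assistance — no waiver, service 693 days ≥ 120 days ✓; grade Band 6 ≥ Band 3 ✓; age 49 ≥ 18 ✓; rating 3 ≥ 2 ✓ → eligible.
Pension Scheme — status part-time ✗ (requires full-time) → not eligible.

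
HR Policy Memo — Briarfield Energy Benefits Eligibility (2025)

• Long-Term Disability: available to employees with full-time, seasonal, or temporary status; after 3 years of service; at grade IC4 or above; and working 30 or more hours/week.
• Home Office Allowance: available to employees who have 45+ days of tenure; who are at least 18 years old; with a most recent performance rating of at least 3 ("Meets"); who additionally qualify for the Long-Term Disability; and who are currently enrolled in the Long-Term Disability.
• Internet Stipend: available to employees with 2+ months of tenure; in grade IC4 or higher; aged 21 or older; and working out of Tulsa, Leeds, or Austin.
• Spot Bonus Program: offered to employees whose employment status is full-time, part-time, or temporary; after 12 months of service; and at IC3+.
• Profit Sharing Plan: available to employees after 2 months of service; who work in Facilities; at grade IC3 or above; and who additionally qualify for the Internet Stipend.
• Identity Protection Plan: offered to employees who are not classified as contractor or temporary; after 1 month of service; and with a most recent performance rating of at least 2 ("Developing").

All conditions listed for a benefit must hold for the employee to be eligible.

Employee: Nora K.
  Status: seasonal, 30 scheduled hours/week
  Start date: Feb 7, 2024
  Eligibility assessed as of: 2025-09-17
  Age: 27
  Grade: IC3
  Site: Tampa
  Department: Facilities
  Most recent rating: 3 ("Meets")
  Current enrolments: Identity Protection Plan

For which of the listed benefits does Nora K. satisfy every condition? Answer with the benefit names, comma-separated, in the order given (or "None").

Identity Protection Plan

Service from Feb 7, 2024 to 2025-09-17: 588 days.
Long-Term Disability — status seasonal ✓; service 588 days < 3 years (≈1095 days) ✗ → not eligible.
Home Office Allowance — service 588 days ≥ 45 days ✓; age 27 ≥ 18 ✓; rating 3 ≥ 3 ✓; not eligible for Long-Term Disability ✗ → not eligible.
Internet Stipend — service 588 days ≥ 2 months (≈60 days) ✓; grade IC3 < IC4 ✗ → not eligible.
Spot Bonus Program — status seasonal ✗ (requires full-time, part-time, or temporary) → not eligible.
Profit Sharing Plan — service 588 days ≥ 2 months (≈60 days) ✓; dept Facilities ✓; grade IC3 ≥ IC3 ✓; not eligible for Internet Stipend ✗ → not eligible.
Identity Protection Plan — status seasonal ✓ (not excluded); service 588 days ≥ 1 month (≈30 days) ✓; rating 3 ≥ 2 ✓ → eligible.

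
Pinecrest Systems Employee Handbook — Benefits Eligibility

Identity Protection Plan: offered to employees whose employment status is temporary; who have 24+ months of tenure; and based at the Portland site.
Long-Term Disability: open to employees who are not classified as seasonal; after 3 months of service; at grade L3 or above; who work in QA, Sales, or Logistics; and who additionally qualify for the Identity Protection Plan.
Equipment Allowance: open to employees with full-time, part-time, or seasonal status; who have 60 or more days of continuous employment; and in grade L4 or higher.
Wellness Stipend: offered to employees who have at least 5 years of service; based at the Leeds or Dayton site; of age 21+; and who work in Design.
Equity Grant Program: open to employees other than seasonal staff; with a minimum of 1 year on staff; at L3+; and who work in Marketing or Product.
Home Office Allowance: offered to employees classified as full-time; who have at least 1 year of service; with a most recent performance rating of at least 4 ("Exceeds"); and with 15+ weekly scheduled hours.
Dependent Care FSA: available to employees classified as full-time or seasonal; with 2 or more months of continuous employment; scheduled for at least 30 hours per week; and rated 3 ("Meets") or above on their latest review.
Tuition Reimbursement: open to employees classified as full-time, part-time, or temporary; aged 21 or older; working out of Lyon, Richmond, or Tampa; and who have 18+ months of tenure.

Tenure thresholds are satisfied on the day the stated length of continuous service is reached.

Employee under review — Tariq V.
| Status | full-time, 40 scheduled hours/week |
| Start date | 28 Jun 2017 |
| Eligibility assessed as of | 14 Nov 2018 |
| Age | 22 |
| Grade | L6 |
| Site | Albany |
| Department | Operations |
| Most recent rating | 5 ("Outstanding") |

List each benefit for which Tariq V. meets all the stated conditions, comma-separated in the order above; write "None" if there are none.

Service from 28 Jun 2017 to 14 Nov 2018: 504 days.
Identity Protection Plan — status full-time ✗ (requires temporary) → not eligible.
Long-Term Disability — status full-time ✓ (not excluded); service 504 days ≥ 3 months (≈90 days) ✓; grade L6 ≥ L3 ✓; dept Operations ✗ → not eligible.
Equipment Allowance — status full-time ✓; service 504 days ≥ 60 days ✓; grade L6 ≥ L4 ✓ → eligible.
Wellness Stipend — service 504 days < 5 years (≈1825 days) ✗ → not eligible.
Equity Grant Program — status full-time ✓ (not excluded); service 504 days ≥ 1 year (≈365 days) ✓; grade L6 ≥ L3 ✓; dept Operations ✗ → not eligible.
Home Office Allowance — status full-time ✓; service 504 days ≥ 1 year (≈365 days) ✓; rating 5 ≥ 4 ✓; 40 hrs/wk ≥ 15 ✓ → eligible.
Dependent Care FSA — status full-time ✓; service 504 days ≥ 2 months (≈60 days) ✓; 40 hrs/wk ≥ 30 ✓; rating 5 ≥ 3 ✓ → eligible.
Tuition Reimbursement — status full-time ✓; age 22 ≥ 21 ✓; site Albany ✗ (not Lyon, Richmond, or Tampa) → not eligible.

Equipment Allowance, Home Office Allowance, Dependent Care FSA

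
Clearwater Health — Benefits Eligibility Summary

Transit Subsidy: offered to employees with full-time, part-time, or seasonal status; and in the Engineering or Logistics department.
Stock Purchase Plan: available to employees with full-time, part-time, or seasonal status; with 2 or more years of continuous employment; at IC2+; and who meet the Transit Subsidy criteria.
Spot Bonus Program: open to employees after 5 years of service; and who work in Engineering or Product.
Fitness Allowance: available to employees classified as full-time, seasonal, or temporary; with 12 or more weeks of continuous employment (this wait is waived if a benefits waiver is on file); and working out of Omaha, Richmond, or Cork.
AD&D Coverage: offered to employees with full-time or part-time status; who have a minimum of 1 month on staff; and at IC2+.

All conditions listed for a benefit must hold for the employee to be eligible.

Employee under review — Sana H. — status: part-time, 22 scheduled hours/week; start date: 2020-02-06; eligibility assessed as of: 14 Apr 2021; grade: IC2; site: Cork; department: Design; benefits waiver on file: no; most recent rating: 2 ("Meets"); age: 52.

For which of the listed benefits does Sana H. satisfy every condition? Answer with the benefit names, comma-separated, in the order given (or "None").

Service from 2020-02-06 to 14 Apr 2021: 433 days.
Transit Subsidy — status part-time ✓; dept Design ✗ → not eligible.
Stock Purchase Plan — status part-time ✓; service 433 days < 2 years (≈730 days) ✗ → not eligible.
Spot Bonus Program — service 433 days < 5 years (≈1825 days) ✗ → not eligible.
Fitness Allowance — status part-time ✗ (requires full-time, seasonal, or temporary) → not eligible.
AD&D Coverage — status part-time ✓; service 433 days ≥ 1 month (≈30 days) ✓; grade IC2 ≥ IC2 ✓ → eligible.

AD&D Coverage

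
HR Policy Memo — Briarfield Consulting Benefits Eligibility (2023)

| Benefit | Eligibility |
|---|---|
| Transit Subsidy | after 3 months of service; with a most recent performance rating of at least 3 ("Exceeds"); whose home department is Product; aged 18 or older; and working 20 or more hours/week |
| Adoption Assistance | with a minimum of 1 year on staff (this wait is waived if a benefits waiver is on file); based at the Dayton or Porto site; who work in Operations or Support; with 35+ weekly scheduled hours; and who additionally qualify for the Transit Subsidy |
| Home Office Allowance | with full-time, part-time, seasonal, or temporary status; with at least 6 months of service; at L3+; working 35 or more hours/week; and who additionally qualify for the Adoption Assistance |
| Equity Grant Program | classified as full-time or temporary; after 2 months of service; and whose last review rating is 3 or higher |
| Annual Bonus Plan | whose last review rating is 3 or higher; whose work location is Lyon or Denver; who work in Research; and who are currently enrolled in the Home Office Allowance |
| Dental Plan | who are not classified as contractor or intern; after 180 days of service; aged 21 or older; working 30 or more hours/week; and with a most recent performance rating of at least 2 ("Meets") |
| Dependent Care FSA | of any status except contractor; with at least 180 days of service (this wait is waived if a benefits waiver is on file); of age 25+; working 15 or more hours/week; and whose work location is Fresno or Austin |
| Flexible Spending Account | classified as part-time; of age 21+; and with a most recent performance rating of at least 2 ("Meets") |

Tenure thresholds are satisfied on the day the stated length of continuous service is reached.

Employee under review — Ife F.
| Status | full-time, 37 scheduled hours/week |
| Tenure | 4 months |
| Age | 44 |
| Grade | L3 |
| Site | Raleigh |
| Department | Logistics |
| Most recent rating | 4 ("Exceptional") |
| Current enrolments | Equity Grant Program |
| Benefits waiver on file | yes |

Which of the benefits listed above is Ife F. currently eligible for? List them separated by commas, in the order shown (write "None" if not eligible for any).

Transit Subsidy — service 4 months ≥ 3 months ✓; rating 4 ≥ 3 ✓; dept Logistics ✗ → not eligible.
Adoption Assistance — benefits waiver on file ✓; site Raleigh ✗ (not Dayton or Porto) → not eligible.
Home Office Allowance — status full-time ✓; service 4 months < 6 months ✗ → not eligible.
Equity Grant Program — status full-time ✓; service 4 months ≥ 2 months ✓; rating 4 ≥ 3 ✓ → eligible.
Annual Bonus Plan — rating 4 ≥ 3 ✓; site Raleigh ✗ (not Lyon or Denver) → not eligible.
Dental Plan — status full-time ✓ (not excluded); service 4 months < 180 days ✗ → not eligible.
Dependent Care FSA — status full-time ✓ (not excluded); benefits waiver on file ✓; age 44 ≥ 25 ✓; 37 hrs/wk ≥ 15 ✓; site Raleigh ✗ (not Fresno or Austin) → not eligible.
Flexible Spending Account — status full-time ✗ (requires part-time) → not eligible.

Equity Grant Program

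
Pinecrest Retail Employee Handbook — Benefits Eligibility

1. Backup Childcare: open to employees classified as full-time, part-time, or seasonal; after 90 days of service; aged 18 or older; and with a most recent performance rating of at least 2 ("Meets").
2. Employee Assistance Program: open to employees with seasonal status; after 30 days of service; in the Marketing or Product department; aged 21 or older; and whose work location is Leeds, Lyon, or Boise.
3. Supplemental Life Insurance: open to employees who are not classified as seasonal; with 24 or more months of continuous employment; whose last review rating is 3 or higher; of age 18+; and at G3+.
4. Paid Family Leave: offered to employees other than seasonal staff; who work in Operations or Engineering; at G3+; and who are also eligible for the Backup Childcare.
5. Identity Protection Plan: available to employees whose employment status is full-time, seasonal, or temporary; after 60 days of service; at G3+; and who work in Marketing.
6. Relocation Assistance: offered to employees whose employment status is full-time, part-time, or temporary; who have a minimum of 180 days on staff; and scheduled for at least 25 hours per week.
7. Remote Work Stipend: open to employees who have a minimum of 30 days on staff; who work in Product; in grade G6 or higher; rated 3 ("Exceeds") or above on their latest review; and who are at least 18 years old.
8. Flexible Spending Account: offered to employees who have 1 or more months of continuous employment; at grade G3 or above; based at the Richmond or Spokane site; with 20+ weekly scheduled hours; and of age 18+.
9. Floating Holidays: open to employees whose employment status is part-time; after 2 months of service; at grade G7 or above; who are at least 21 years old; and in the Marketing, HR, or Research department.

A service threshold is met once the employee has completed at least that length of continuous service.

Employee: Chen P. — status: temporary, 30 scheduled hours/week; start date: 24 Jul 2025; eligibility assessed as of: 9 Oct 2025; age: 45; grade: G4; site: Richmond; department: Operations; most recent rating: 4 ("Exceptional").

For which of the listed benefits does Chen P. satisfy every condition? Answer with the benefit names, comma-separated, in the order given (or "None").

Flexible Spending Account

Service from 24 Jul 2025 to 9 Oct 2025: 77 days.
Backup Childcare — status temporary ✗ (requires full-time, part-time, or seasonal) → not eligible.
Employee Assistance Program — status temporary ✗ (requires seasonal) → not eligible.
Supplemental Life Insurance — status temporary ✓ (not excluded); service 77 days < 24 months (≈720 days) ✗ → not eligible.
Paid Family Leave — status temporary ✓ (not excluded); dept Operations ✓; grade G4 ≥ G3 ✓; not eligible for Backup Childcare ✗ → not eligible.
Identity Protection Plan — status temporary ✓; service 77 days ≥ 60 days ✓; grade G4 ≥ G3 ✓; dept Operations ✗ → not eligible.
Relocation Assistance — status temporary ✓; service 77 days < 180 days ✗ → not eligible.
Remote Work Stipend — service 77 days ≥ 30 days ✓; dept Operations ✗ → not eligible.
Flexible Spending Account — service 77 days ≥ 1 month (≈30 days) ✓; grade G4 ≥ G3 ✓; site Richmond ✓; 30 hrs/wk ≥ 20 ✓; age 45 ≥ 18 ✓ → eligible.
Floating Holidays — status temporary ✗ (requires part-time) → not eligible.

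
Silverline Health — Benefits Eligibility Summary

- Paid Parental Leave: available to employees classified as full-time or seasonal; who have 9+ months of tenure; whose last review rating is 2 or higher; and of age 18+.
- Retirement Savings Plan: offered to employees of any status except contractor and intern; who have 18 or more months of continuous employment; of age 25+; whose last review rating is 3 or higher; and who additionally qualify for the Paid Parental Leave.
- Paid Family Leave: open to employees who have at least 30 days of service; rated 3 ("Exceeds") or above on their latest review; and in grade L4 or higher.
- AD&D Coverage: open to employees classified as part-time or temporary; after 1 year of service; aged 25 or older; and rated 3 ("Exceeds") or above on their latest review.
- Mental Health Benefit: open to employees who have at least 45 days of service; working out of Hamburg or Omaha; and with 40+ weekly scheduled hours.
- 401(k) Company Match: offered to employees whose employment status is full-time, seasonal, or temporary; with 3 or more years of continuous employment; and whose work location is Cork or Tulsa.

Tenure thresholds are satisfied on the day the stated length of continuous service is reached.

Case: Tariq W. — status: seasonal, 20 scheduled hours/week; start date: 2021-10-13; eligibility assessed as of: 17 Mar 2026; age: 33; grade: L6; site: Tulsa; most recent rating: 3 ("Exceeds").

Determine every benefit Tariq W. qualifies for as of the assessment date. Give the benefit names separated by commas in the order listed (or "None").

Service from 2021-10-13 to 17 Mar 2026: 1616 days.
Paid Parental Leave — status seasonal ✓; service 1616 days ≥ 9 months (≈270 days) ✓; rating 3 ≥ 2 ✓; age 33 ≥ 18 ✓ → eligible.
Retirement Savings Plan — status seasonal ✓ (not excluded); service 1616 days ≥ 18 months (≈540 days) ✓; age 33 ≥ 25 ✓; rating 3 ≥ 3 ✓; eligible for Paid Parental Leave ✓ → eligible.
Paid Family Leave — service 1616 days ≥ 30 days ✓; rating 3 ≥ 3 ✓; grade L6 ≥ L4 ✓ → eligible.
AD&D Coverage — status seasonal ✗ (requires part-time or temporary) → not eligible.
Mental Health Benefit — service 1616 days ≥ 45 days ✓; site Tulsa ✗ (not Hamburg or Omaha) → not eligible.
401(k) Company Match — status seasonal ✓; service 1616 days ≥ 3 years (≈1095 days) ✓; site Tulsa ✓ → eligible.

Paid Parental Leave, Retirement Savings Plan, Paid Family Leave, 401(k) Company Match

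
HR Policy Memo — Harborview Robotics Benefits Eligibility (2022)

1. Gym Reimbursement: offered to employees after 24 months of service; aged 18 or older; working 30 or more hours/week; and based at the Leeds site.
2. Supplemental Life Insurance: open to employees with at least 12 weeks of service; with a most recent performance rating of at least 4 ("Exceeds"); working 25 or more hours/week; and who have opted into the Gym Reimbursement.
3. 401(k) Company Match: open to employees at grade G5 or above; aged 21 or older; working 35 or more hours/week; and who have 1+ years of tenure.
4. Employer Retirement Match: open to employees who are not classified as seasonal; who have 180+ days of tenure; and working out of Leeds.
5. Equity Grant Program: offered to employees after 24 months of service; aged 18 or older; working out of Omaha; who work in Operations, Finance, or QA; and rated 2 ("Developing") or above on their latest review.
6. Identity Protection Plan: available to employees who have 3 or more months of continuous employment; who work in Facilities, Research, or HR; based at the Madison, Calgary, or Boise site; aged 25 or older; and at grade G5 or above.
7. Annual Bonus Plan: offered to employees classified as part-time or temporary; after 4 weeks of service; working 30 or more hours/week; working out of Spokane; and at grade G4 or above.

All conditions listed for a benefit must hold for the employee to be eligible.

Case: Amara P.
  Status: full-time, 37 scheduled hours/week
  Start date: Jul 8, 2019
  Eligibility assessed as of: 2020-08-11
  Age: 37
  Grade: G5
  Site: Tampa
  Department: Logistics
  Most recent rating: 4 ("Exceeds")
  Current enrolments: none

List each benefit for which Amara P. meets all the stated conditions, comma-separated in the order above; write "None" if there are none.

401(k) Company Match

Service from Jul 8, 2019 to 2020-08-11: 400 days.
Gym Reimbursement — service 400 days < 24 months (≈720 days) ✗ → not eligible.
Supplemental Life Insurance — service 400 days ≥ 12 weeks (≈84 days) ✓; rating 4 ≥ 4 ✓; 37 hrs/wk ≥ 25 ✓; not enrolled in Gym Reimbursement ✗ → not eligible.
401(k) Company Match — grade G5 ≥ G5 ✓; age 37 ≥ 21 ✓; 37 hrs/wk ≥ 35 ✓; service 400 days ≥ 1 year (≈365 days) ✓ → eligible.
Employer Retirement Match — status full-time ✓ (not excluded); service 400 days ≥ 180 days ✓; site Tampa ✗ (not Leeds) → not eligible.
Equity Grant Program — service 400 days < 24 months (≈720 days) ✗ → not eligible.
Identity Protection Plan — service 400 days ≥ 3 months (≈90 days) ✓; dept Logistics ✗ → not eligible.
Annual Bonus Plan — status full-time ✗ (requires part-time or temporary) → not eligible.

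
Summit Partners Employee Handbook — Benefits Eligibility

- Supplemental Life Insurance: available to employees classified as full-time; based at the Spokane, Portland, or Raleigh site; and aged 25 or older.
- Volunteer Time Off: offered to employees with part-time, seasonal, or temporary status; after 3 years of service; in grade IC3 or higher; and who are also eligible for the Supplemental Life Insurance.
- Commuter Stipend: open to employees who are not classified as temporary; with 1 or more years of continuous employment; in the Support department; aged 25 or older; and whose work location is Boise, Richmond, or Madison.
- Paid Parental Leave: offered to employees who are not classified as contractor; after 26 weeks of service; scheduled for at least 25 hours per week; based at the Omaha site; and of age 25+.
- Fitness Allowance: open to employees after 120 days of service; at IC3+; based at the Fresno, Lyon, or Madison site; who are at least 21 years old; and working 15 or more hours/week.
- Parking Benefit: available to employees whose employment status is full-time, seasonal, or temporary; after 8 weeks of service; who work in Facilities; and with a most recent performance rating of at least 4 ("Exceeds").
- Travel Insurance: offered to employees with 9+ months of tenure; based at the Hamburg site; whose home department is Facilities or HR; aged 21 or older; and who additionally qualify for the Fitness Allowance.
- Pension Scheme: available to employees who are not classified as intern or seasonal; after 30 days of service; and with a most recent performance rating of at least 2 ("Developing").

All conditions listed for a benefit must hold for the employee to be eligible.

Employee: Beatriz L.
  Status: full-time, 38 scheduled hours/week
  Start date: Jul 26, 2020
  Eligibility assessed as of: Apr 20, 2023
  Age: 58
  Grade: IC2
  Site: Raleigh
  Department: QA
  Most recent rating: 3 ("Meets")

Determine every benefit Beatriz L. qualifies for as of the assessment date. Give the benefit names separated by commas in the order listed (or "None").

Supplemental Life Insurance, Pension Scheme

Service from Jul 26, 2020 to Apr 20, 2023: 998 days.
Supplemental Life Insurance — status full-time ✓; site Raleigh ✓; age 58 ≥ 25 ✓ → eligible.
Volunteer Time Off — status full-time ✗ (requires part-time, seasonal, or temporary) → not eligible.
Commuter Stipend — status full-time ✓ (not excluded); service 998 days ≥ 1 year (≈365 days) ✓; dept QA ✗ → not eligible.
Paid Parental Leave — status full-time ✓ (not excluded); service 998 days ≥ 26 weeks (≈182 days) ✓; 38 hrs/wk ≥ 25 ✓; site Raleigh ✗ (not Omaha) → not eligible.
Fitness Allowance — service 998 days ≥ 120 days ✓; grade IC2 < IC3 ✗ → not eligible.
Parking Benefit — status full-time ✓; service 998 days ≥ 8 weeks (≈56 days) ✓; dept QA ✗ → not eligible.
Travel Insurance — service 998 days ≥ 9 months (≈270 days) ✓; site Raleigh ✗ (not Hamburg) → not eligible.
Pension Scheme — status full-time ✓ (not excluded); service 998 days ≥ 30 days ✓; rating 3 ≥ 2 ✓ → eligible.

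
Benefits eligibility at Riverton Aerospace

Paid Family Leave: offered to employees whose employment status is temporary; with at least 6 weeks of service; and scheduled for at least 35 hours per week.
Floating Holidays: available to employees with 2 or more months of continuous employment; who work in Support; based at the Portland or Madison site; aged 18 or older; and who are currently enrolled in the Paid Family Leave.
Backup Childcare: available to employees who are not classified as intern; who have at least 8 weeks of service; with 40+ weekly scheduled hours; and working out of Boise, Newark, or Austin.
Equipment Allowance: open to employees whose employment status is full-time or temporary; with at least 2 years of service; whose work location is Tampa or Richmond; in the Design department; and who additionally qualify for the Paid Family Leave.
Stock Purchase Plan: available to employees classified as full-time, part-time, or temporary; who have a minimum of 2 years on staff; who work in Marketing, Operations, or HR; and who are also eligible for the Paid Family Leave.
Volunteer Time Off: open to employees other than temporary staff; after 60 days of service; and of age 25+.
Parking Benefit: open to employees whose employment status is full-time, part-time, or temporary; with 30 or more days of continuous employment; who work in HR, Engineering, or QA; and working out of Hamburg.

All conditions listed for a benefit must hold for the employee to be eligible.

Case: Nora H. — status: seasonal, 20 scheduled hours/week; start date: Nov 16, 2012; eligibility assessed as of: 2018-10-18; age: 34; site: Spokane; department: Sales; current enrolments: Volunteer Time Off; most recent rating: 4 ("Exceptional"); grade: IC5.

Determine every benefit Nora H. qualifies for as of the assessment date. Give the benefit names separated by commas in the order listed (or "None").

Volunteer Time Off

Service from Nov 16, 2012 to 2018-10-18: 2162 days.
Paid Family Leave — status seasonal ✗ (requires temporary) → not eligible.
Floating Holidays — service 2162 days ≥ 2 months (≈60 days) ✓; dept Sales ✗ → not eligible.
Backup Childcare — status seasonal ✓ (not excluded); service 2162 days ≥ 8 weeks (≈56 days) ✓; 20 hrs/wk < 40 ✗ → not eligible.
Equipment Allowance — status seasonal ✗ (requires full-time or temporary) → not eligible.
Stock Purchase Plan — status seasonal ✗ (requires full-time, part-time, or temporary) → not eligible.
Volunteer Time Off — status seasonal ✓ (not excluded); service 2162 days ≥ 60 days ✓; age 34 ≥ 25 ✓ → eligible.
Parking Benefit — status seasonal ✗ (requires full-time, part-time, or temporary) → not eligible.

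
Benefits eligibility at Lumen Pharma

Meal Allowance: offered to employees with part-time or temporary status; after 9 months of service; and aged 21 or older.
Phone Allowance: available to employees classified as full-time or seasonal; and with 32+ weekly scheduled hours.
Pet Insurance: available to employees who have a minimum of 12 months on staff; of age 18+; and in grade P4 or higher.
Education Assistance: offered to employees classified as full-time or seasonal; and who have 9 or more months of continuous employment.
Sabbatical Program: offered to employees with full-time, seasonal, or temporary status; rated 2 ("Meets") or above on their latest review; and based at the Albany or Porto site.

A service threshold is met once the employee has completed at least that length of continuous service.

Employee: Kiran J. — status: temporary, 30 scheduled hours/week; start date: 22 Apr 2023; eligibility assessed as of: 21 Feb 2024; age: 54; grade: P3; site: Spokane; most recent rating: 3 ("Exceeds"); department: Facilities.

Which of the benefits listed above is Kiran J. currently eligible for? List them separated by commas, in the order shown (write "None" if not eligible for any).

Service from 22 Apr 2023 to 21 Feb 2024: 305 days.
Meal Allowance — status temporary ✓; service 305 days ≥ 9 months (≈270 days) ✓; age 54 ≥ 21 ✓ → eligible.
Phone Allowance — status temporary ✗ (requires full-time or seasonal) → not eligible.
Pet Insurance — service 305 days < 12 months (≈360 days) ✗ → not eligible.
Education Assistance — status temporary ✗ (requires full-time or seasonal) → not eligible.
Sabbatical Program — status temporary ✓; rating 3 ≥ 2 ✓; site Spokane ✗ (not Albany or Porto) → not eligible.

Meal Allowance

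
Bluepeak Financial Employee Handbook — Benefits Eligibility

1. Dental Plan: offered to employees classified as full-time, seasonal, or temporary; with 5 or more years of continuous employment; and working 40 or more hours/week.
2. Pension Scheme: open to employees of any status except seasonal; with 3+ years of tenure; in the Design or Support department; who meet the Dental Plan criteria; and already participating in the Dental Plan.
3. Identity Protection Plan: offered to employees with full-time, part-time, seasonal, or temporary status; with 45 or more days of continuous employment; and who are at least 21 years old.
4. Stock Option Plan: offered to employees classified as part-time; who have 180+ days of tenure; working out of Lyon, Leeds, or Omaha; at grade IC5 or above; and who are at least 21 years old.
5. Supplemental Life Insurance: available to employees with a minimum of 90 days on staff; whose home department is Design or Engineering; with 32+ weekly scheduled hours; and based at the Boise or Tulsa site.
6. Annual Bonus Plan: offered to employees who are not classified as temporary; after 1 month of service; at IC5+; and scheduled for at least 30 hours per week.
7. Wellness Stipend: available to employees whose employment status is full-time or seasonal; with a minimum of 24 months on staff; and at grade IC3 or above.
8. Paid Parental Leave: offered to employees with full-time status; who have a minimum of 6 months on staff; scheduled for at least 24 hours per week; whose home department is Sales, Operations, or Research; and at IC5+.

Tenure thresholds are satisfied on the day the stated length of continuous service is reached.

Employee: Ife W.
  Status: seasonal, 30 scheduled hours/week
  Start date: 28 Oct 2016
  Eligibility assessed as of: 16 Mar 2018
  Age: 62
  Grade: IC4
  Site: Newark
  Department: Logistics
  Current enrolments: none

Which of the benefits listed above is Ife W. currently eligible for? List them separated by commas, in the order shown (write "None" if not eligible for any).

Service from 28 Oct 2016 to 16 Mar 2018: 504 days.
Dental Plan — status seasonal ✓; service 504 days < 5 years (≈1825 days) ✗ → not eligible.
Pension Scheme — status seasonal ✗ (excluded) → not eligible.
Identity Protection Plan — status seasonal ✓; service 504 days ≥ 45 days ✓; age 62 ≥ 21 ✓ → eligible.
Stock Option Plan — status seasonal ✗ (requires part-time) → not eligible.
Supplemental Life Insurance — service 504 days ≥ 90 days ✓; dept Logistics ✗ → not eligible.
Annual Bonus Plan — status seasonal ✓ (not excluded); service 504 days ≥ 1 month (≈30 days) ✓; grade IC4 < IC5 ✗ → not eligible.
Wellness Stipend — status seasonal ✓; service 504 days < 24 months (≈720 days) ✗ → not eligible.
Paid Parental Leave — status seasonal ✗ (requires full-time) → not eligible.

Identity Protection Plan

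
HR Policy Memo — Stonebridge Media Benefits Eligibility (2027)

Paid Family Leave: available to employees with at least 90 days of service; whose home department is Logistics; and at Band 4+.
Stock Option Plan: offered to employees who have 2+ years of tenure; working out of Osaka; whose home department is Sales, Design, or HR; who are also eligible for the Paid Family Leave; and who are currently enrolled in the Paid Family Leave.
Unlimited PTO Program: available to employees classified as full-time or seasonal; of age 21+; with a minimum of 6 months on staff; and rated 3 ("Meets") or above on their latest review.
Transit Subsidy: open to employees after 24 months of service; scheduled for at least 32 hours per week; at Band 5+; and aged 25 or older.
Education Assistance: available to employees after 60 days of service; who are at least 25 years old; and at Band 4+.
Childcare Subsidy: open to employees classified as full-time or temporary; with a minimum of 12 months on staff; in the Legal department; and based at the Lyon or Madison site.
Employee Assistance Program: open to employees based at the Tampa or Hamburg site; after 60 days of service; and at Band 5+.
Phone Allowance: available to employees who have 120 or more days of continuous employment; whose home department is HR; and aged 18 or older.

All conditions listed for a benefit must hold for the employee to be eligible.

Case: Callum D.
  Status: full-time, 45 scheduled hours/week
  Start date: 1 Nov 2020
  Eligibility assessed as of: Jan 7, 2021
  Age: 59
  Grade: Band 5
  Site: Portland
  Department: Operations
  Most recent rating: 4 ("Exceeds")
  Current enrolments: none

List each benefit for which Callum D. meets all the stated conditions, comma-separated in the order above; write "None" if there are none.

Service from 1 Nov 2020 to Jan 7, 2021: 67 days.
Paid Family Leave — service 67 days < 90 days ✗ → not eligible.
Stock Option Plan — service 67 days < 2 years (≈730 days) ✗ → not eligible.
Unlimited PTO Program — status full-time ✓; age 59 ≥ 21 ✓; service 67 days < 6 months (≈180 days) ✗ → not eligible.
Transit Subsidy — service 67 days < 24 months (≈720 days) ✗ → not eligible.
Education Assistance — service 67 days ≥ 60 days ✓; age 59 ≥ 25 ✓; grade Band 5 ≥ Band 4 ✓ → eligible.
Childcare Subsidy — status full-time ✓; service 67 days < 12 months (≈360 days) ✗ → not eligible.
Employee Assistance Program — site Portland ✗ (not Tampa or Hamburg) → not eligible.
Phone Allowance — service 67 days < 120 days ✗ → not eligible.

Education Assistance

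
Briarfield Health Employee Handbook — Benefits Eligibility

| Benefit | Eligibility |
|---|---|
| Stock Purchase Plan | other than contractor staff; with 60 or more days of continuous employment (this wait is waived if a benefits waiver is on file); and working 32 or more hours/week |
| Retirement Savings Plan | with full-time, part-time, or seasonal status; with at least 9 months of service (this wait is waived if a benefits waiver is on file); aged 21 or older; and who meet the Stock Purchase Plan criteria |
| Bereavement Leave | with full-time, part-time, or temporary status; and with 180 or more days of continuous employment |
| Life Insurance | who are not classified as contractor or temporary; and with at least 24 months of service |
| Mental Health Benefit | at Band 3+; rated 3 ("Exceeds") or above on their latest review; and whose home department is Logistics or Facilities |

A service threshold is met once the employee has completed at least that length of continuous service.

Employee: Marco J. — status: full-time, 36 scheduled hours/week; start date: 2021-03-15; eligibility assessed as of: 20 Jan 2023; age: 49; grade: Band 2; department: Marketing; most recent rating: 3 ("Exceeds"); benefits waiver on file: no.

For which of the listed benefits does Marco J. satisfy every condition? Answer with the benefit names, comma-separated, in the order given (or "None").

Stock Purchase Plan, Retirement Savings Plan, Bereavement Leave

Service from 2021-03-15 to 20 Jan 2023: 676 days.
Stock Purchase Plan — status full-time ✓ (not excluded); no waiver, service 676 days ≥ 60 days ✓; 36 hrs/wk ≥ 32 ✓ → eligible.
Retirement Savings Plan — status full-time ✓; no waiver, service 676 days ≥ 9 months (≈270 days) ✓; age 49 ≥ 21 ✓; eligible for Stock Purchase Plan ✓ → eligible.
Bereavement Leave — status full-time ✓; service 676 days ≥ 180 days ✓ → eligible.
Life Insurance — status full-time ✓ (not excluded); service 676 days < 24 months (≈720 days) ✗ → not eligible.
Mental Health Benefit — grade Band 2 < Band 3 ✗ → not eligible.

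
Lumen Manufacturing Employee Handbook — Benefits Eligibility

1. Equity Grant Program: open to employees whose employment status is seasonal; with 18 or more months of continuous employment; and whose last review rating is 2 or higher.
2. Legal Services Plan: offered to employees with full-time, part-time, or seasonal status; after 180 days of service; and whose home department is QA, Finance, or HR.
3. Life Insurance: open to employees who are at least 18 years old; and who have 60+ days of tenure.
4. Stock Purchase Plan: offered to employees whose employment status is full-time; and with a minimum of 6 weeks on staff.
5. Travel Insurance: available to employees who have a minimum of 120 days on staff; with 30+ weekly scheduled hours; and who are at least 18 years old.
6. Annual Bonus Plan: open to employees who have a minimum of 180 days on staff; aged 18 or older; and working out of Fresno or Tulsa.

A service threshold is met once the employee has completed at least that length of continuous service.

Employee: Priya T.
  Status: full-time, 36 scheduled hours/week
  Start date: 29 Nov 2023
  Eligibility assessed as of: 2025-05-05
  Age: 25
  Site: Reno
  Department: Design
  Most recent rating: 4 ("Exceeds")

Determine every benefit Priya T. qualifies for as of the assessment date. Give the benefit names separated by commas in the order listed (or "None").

Life Insurance, Stock Purchase Plan, Travel Insurance

Service from 29 Nov 2023 to 2025-05-05: 523 days.
Equity Grant Program — status full-time ✗ (requires seasonal) → not eligible.
Legal Services Plan — status full-time ✓; service 523 days ≥ 180 days ✓; dept Design ✗ → not eligible.
Life Insurance — age 25 ≥ 18 ✓; service 523 days ≥ 60 days ✓ → eligible.
Stock Purchase Plan — status full-time ✓; service 523 days ≥ 6 weeks (≈42 days) ✓ → eligible.
Travel Insurance — service 523 days ≥ 120 days ✓; 36 hrs/wk ≥ 30 ✓; age 25 ≥ 18 ✓ → eligible.
Annual Bonus Plan — service 523 days ≥ 180 days ✓; age 25 ≥ 18 ✓; site Reno ✗ (not Fresno or Tulsa) → not eligible.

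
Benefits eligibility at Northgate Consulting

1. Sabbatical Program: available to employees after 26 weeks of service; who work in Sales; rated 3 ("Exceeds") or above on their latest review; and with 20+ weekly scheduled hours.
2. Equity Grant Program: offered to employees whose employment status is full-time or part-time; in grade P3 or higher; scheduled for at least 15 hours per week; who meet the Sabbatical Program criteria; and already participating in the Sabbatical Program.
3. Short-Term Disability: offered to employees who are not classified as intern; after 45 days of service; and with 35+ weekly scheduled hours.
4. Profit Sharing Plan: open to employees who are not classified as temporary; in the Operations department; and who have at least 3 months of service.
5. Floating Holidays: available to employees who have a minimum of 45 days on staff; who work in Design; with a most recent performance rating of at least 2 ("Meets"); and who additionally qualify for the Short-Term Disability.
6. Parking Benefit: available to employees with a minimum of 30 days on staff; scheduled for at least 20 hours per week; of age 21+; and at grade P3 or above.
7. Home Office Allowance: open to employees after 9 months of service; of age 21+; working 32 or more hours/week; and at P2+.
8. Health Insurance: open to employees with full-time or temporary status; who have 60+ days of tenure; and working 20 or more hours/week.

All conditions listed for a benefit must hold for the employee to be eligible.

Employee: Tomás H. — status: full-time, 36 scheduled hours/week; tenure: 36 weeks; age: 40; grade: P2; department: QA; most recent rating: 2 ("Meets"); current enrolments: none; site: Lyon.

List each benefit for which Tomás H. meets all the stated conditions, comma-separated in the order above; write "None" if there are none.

Sabbatical Program — service 36 weeks ≥ 26 weeks ✓; dept QA ✗ → not eligible.
Equity Grant Program — status full-time ✓; grade P2 < P3 ✗ → not eligible.
Short-Term Disability — status full-time ✓ (not excluded); service 36 weeks ≥ 45 days ✓; 36 hrs/wk ≥ 35 ✓ → eligible.
Profit Sharing Plan — status full-time ✓ (not excluded); dept QA ✗ → not eligible.
Floating Holidays — service 36 weeks ≥ 45 days ✓; dept QA ✗ → not eligible.
Parking Benefit — service 36 weeks ≥ 30 days ✓; 36 hrs/wk ≥ 20 ✓; age 40 ≥ 21 ✓; grade P2 < P3 ✗ → not eligible.
Home Office Allowance — service 36 weeks < 9 months (≈270 days) ✗ → not eligible.
Health Insurance — status full-time ✓; service 36 weeks ≥ 60 days ✓; 36 hrs/wk ≥ 20 ✓ → eligible.

Short-Term Disability, Health Insurance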